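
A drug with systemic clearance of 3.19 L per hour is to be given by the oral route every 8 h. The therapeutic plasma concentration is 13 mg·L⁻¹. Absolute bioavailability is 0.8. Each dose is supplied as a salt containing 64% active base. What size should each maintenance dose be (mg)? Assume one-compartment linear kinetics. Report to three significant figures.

D = CL × Css × τ / F / S = 3.190 × 13 × 8 / 0.8 / 0.64 = 648.0 mg

648 mg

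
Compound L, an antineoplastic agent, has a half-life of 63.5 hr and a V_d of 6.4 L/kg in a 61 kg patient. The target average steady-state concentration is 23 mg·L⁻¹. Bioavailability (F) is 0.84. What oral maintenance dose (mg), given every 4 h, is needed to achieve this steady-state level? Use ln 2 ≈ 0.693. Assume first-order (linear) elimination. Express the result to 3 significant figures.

Vd = 6.4 L/kg × 61 kg = 390.4 L
CL = ln 2 · Vd / t½ = 0.693 × 390.4 / 63.5 = 4.261 L/h
D = CL × Css × τ / F = 4.261 × 23 × 4 / 0.84 = 466.7 mg

467 mg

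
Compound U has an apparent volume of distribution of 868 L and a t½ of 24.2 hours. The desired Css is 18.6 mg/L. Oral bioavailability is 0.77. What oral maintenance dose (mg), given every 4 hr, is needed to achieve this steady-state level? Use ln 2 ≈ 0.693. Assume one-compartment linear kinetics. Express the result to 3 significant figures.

2400 mg

CL = ln 2 · Vd / t½ = 0.693 × 868.0 / 24.2 = 24.86 L/h
D = CL × Css × τ / F = 24.86 × 18.6 × 4 / 0.77 = 2402 mg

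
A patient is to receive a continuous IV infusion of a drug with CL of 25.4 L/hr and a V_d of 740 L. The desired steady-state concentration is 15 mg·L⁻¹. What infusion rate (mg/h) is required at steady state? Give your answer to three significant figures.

381 mg/h

Maintenance depends on clearance, not Vd — rate in must match rate out.
Rate = CL × Css = 25.40 × 15 = 381.0 mg/h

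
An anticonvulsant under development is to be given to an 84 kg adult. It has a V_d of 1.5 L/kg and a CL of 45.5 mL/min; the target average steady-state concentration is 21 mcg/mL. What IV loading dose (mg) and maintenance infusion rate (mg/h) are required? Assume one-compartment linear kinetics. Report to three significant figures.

(a) 2650 mg; (b) 57.3 mg/h

Vd = 1.5 L/kg × 84 kg = 126.0 L
Loading dose = Vd × C = 126.0 × 21 = 2646 mg
CL = 45.5 mL/min × 60/1000 = 2.730 L/h
Maintenance: replace elimination → rate = CL × Css = 2.730 × 21 = 57.33 mg/h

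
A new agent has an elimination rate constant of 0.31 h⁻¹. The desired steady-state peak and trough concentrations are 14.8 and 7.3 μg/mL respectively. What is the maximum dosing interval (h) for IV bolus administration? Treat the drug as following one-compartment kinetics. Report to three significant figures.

Between IV bolus doses, concentration decays as C = C₀·e^(−kτ), so C_peak/C_trough = e^(kτ).
τ_max = ln(C_peak/C_trough) / k = ln(14.8/7.3) / 0.3100 = 0.7068 / 0.3100 = 2.280 h

2.28 h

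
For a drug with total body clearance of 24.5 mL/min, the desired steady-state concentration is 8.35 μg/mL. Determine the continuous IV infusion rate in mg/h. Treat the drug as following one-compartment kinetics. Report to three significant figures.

Convert clearance: 24.5 mL/min × 60 min/h ÷ 1000 mL/L = 1.470 L/h
Rate = CL × Css = 1.470 × 8.35 = 12.27 mg/h

12.3 mg/h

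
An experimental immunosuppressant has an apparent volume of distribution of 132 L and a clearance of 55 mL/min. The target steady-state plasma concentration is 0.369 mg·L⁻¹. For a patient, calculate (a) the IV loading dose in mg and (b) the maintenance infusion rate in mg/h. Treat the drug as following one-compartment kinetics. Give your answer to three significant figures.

(a) 48.7 mg; (b) 1.22 mg/h

Loading: fill Vd to C_target → 132.0 L × 0.369 mg/L = 48.71 mg
Convert clearance: 55 mL/min × 60 min/h ÷ 1000 mL/L = 3.300 L/h
Infusion rate = 3.300 L/h × 0.369 mg/L = 1.218 mg/h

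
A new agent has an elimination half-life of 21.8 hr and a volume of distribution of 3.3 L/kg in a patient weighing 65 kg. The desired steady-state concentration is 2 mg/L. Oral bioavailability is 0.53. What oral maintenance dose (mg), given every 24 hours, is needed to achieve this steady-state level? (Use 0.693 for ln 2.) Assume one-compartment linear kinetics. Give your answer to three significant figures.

Vd(total) = 65 kg × 3.3 L/kg = 214.5 L
k = 0.693/21.8 = 0.03179 h⁻¹, so CL = k·Vd = 0.03179 × 214.5 = 6.819 L/h
D = CL × Css × τ / F = 6.819 × 2 × 24 / 0.53 = 617.6 mg

618 mg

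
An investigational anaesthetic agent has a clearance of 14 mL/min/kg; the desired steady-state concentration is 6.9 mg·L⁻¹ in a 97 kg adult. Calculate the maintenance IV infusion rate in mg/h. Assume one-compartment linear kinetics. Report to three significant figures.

CL = 14 mL/min/kg × 97 kg = 1358 mL/min = 1358 × 60/1000 = 81.48 L/h
At steady state, infusion rate equals elimination rate: rate in = CL × Css.
Infusion rate = CL · Css = 81.48 L/h × 6.9 mg/L = 562.2 mg/h

562 mg/h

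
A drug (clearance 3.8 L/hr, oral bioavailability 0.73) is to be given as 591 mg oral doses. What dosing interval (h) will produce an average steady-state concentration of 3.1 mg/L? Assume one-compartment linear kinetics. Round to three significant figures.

F·D/τ = CL·Css → τ = F·D / (CL·Css).
τ = 0.73 × 591 / (3.8 × 3.1) = 36.62 h

36.6 h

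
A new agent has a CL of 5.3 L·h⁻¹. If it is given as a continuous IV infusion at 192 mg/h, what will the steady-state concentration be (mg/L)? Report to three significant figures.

Css = rate / CL = 192 / 5.300 = 36.23 mg/L

36.2 mg/L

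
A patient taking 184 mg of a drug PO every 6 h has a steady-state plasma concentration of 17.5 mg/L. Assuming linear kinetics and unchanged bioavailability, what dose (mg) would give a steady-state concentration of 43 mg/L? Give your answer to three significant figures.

With linear kinetics, Css is proportional to dose rate (D/τ) at fixed clearance.
D₂ = D₁ × (Css,target / Css,current) = 184 × 43/17.5 = 452.1 mg

452 mg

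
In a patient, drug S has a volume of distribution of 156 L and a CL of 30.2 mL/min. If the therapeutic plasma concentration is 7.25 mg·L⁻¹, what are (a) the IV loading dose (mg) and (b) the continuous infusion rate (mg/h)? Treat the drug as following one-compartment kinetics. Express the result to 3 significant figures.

(a) 1130 mg; (b) 13.1 mg/h

Loading dose = Vd × C = 156.0 × 7.25 = 1131 mg
Convert clearance: 30.2 mL/min × 60 min/h ÷ 1000 mL/L = 1.812 L/h
Infusion rate = 1.812 L/h × 7.25 mg/L = 13.14 mg/h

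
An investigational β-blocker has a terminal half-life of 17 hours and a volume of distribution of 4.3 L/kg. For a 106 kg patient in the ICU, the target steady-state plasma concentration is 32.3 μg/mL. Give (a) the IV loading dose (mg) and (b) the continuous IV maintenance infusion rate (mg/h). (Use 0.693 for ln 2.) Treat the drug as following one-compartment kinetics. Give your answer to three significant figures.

Vd = 4.3 L/kg × 106 kg = 455.8 L
LD = Vd × C = 455.8 × 32.3 = 14720 mg
CL = 0.693 × Vd / t½ = 0.693 × 455.8 / 17 = 18.58 L/h
Infusion rate = CL × Css = 18.58 × 32.3 = 600.1 mg/h

(a) 14700 mg; (b) 600 mg/h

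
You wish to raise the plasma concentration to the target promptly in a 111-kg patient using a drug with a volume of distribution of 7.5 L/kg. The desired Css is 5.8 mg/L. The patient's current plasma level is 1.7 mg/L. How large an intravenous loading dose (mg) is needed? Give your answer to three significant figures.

Total Vd = 7.5 × 111 = 832.5 L
The loading dose fills Vd to the target concentration.
Concentration deficit ΔC = 5.8 − 1.7 = 4.100 mg/L
LD = Vd × ΔC = 832.5 × 4.100 = 3413 mg

3410 mg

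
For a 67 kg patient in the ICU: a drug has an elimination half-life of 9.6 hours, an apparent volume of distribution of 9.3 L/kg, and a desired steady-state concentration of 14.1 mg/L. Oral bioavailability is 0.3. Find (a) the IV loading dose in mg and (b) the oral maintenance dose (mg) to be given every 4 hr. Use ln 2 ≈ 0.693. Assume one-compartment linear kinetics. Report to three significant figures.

Vd = 9.3 L/kg × 67 kg = 623.1 L
LD = Vd × C = 623.1 × 14.1 = 8786 mg
CL = 0.693 × Vd / t½ = 0.693 × 623.1 / 9.6 = 44.98 L/h
D = CL × Css × τ / F = 44.98 × 14.1 × 4 / 0.3 = 8456 mg

(a) 8790 mg; (b) 8460 mg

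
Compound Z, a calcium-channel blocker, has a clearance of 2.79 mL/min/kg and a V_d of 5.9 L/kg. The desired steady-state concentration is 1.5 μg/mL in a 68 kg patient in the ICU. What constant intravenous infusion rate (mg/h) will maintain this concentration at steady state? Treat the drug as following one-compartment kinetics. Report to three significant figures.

17.1 mg/h

CL = 2.79 mL/min/kg × 68 kg = 189.7 mL/min = 189.7 × 60/1000 = 11.38 L/h
Infusion rate = CL · Css = 11.38 L/h × 1.5 mg/L = 17.07 mg/h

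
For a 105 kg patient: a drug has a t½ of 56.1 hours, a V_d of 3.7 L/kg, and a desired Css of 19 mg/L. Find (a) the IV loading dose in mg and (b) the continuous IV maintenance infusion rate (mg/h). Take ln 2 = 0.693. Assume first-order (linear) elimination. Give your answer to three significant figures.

Vd(total) = 105 kg × 3.7 L/kg = 388.5 L
LD = Vd × C = 388.5 × 19 = 7382 mg
CL = 0.693 × Vd / t½ = 0.693 × 388.5 / 56.1 = 4.799 L/h
Infusion rate = CL × Css = 4.799 × 19 = 91.18 mg/h

(a) 7380 mg; (b) 91.2 mg/h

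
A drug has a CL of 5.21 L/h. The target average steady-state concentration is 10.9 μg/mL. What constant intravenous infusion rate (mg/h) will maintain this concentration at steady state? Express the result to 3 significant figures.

56.8 mg/h

Infusion rate = CL · Css = 5.210 L/h × 10.9 mg/L = 56.79 mg/h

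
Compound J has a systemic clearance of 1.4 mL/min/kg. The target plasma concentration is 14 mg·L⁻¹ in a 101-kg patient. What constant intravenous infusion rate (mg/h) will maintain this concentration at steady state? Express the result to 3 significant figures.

CL = 1.4 mL/min/kg × 101 kg = 141.4 mL/min = 141.4 × 60/1000 = 8.484 L/h
At steady state, infusion rate equals elimination rate: rate in = CL × Css.
Infusion rate = CL · Css = 8.484 L/h × 14 mg/L = 118.8 mg/h

119 mg/h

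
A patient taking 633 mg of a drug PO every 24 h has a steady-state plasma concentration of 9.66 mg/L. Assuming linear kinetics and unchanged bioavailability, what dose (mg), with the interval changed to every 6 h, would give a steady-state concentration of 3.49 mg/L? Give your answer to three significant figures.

With linear kinetics, Css is proportional to dose rate (D/τ) at fixed clearance.
D₂ = D₁ × (Css,target / Css,current) × (τ₂/τ₁) = 633 × (3.49/9.66) × (6/24) = 57.17 mg

57.2 mg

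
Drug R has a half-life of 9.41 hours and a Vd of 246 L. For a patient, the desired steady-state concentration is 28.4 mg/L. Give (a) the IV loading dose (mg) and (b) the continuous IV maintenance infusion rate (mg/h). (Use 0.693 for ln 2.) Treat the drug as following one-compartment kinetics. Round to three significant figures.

LD = Vd × C = 246.0 × 28.4 = 6986 mg
CL = 0.693 × Vd / t½ = 0.693 × 246.0 / 9.41 = 18.12 L/h
Infusion rate = CL × Css = 18.12 × 28.4 = 514.6 mg/h

(a) 6990 mg; (b) 515 mg/h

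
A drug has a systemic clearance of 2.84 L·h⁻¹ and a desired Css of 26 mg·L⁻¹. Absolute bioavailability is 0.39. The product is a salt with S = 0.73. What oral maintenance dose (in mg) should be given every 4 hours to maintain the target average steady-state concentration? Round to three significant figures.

1040 mg

D = CL × Css × τ / F / S = 2.840 × 26 × 4 / 0.39 / 0.73 = 1037 mg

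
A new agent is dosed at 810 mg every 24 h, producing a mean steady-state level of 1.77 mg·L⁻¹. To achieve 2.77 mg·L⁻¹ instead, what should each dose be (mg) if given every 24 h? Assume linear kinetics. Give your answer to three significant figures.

For first-order elimination, Css ∝ F·D/(CL·τ); F and CL are unchanged, so Css ∝ D/τ.
D₂ = D₁ × (Css,target / Css,current) = 810 × 2.77/1.77 = 1268 mg

1270 mg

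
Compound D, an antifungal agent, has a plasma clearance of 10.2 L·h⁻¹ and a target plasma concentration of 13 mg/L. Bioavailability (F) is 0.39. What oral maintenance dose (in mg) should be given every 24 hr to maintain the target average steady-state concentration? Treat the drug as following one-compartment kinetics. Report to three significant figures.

D = CL × Css × τ / F = 10.20 × 13 × 24 / 0.39 = 8160 mg

8160 mg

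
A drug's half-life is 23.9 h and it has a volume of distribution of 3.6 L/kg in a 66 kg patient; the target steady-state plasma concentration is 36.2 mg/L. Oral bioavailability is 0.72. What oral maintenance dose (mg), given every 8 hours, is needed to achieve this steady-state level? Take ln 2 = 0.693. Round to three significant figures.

2770 mg

Total Vd = 3.6 × 66 = 237.6 L
CL = 0.693 × Vd / t½ = 0.693 × 237.6 / 23.9 = 6.889 L/h
D = CL × Css × τ / F = 6.889 × 36.2 × 8 / 0.72 = 2771 mg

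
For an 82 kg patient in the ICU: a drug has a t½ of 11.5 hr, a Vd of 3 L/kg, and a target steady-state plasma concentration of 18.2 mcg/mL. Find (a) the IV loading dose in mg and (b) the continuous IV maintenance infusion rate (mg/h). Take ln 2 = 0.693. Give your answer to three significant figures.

(a) 4480 mg; (b) 270 mg/h

Vd(total) = 82 kg × 3 L/kg = 246.0 L
LD = Vd × C = 246.0 × 18.2 = 4477 mg
CL = 0.693 × Vd / t½ = 0.693 × 246.0 / 11.5 = 14.82 L/h
Infusion rate = CL × Css = 14.82 × 18.2 = 269.7 mg/h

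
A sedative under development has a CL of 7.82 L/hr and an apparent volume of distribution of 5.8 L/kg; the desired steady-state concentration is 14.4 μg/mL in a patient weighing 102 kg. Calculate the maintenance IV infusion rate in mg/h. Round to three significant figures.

R₀ = 7.820 × 14.4 = 112.6 mg/h

113 mg/h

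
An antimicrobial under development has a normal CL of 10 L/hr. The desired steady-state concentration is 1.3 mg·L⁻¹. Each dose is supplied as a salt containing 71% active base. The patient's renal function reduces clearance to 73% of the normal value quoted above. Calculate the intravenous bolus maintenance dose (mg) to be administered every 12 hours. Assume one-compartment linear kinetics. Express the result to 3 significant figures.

160 mg

Patient clearance = 0.73 × 10.00 = 7.300 L/h
At steady state, dose per interval replaces the amount cleared in that interval: S·D/τ = CL·Css.
D = CL × Css × τ / S = 7.300 × 1.3 × 12 / 0.71 = 160.4 mg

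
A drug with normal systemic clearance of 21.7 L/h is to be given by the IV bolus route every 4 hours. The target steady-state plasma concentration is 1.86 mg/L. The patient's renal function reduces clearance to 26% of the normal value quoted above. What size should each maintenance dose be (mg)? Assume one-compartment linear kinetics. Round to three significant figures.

42.0 mg

Patient clearance = 0.26 × 21.70 = 5.642 L/h
D = CL × Css × τ = 5.642 × 1.86 × 4 = 41.98 mg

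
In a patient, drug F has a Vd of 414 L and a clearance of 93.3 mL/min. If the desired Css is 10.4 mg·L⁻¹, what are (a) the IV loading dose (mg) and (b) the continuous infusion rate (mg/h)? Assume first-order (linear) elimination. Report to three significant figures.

Loading dose = Vd × C = 414.0 × 10.4 = 4306 mg
Convert clearance: 93.3 mL/min × 60 min/h ÷ 1000 mL/L = 5.598 L/h
Maintenance: replace elimination → rate = CL × Css = 5.598 × 10.4 = 58.22 mg/h

(a) 4310 mg; (b) 58.2 mg/h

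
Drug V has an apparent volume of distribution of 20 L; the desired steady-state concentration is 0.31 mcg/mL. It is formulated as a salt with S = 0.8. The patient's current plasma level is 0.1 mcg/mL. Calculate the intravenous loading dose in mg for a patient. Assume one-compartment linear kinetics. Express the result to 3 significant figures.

The loading dose fills Vd to the target concentration.
Concentration deficit ΔC = 0.31 − 0.1 = 0.2100 mg/L
LD = Vd × ΔC / S = 20.00 × 0.2100 / 0.8 = 5.250 mg

5.25 mg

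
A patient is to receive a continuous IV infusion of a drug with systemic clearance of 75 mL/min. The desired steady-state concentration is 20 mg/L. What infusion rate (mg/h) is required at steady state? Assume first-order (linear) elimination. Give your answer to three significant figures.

90.0 mg/h

CL = 75 mL/min × 60/1000 = 4.500 L/h
At steady state, infusion rate equals elimination rate: rate in = CL × Css.
Rate = CL × Css = 4.500 × 20 = 90.00 mg/h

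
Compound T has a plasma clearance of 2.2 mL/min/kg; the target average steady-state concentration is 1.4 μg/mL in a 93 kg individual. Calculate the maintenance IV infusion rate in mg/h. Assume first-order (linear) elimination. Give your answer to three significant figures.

CL = 2.2 mL/min/kg × 93 kg = 204.6 mL/min = 204.6 × 60/1000 = 12.28 L/h
At steady state, infusion rate equals elimination rate: rate in = CL × Css.
Rate = CL × Css = 12.28 × 1.4 = 17.19 mg/h

17.2 mg/h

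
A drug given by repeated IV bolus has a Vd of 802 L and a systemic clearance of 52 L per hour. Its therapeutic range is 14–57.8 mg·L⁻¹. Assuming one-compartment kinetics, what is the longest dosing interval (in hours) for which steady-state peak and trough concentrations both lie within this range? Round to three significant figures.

k = CL / Vd = 52.00 / 802.0 = 0.06484 h⁻¹
Between IV bolus doses, concentration decays as C = C₀·e^(−kτ), so C_peak/C_trough = e^(kτ).
τ_max = ln(C_peak/C_trough) / k = ln(57.8/14) / 0.06484 = 1.418 / 0.06484 = 21.87 h

21.9 h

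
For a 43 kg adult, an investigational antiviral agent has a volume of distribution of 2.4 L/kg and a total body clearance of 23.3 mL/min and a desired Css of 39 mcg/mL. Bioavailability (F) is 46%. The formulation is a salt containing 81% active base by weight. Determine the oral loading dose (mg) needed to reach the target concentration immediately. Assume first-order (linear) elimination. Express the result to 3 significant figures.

10800 mg

Vd = 2.4 L/kg × 43 kg = 103.2 L
LD = Vd × C / F / S = 103.2 × 39.00 / 0.46 / 0.81 = 10800 mg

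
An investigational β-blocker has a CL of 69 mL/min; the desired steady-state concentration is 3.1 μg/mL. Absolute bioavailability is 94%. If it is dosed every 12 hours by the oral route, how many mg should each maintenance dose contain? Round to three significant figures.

CL = 69 mL/min = 69 × 0.06 = 4.140 L/h
D = CL × Css × τ / F = 4.140 × 3.1 × 12 / 0.94 = 163.8 mg

164 mg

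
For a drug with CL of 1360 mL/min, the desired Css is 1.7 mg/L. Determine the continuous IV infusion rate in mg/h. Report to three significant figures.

CL = 1360 mL/min = 1360 × 0.06 = 81.60 L/h
At steady state, infusion rate equals elimination rate: rate in = CL × Css.
R₀ = 81.60 × 1.7 = 138.7 mg/h

139 mg/h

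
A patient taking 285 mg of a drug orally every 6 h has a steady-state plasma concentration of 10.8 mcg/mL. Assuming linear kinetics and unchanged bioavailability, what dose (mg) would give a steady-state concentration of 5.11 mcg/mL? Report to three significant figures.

135 mg

For first-order elimination, Css ∝ F·D/(CL·τ); F and CL are unchanged, so Css ∝ D/τ.
D₂ = D₁ × (Css,target / Css,current) = 285 × 5.11/10.8 = 134.8 mg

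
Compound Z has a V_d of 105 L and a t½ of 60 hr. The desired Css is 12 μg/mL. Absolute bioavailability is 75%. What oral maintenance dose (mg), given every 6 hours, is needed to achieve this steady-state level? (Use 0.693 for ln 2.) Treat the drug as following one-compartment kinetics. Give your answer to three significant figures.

CL = ln 2 · Vd / t½ = 0.693 × 105.0 / 60 = 1.213 L/h
D = CL × Css × τ / F = 1.213 × 12 × 6 / 0.75 = 116.4 mg

116 mg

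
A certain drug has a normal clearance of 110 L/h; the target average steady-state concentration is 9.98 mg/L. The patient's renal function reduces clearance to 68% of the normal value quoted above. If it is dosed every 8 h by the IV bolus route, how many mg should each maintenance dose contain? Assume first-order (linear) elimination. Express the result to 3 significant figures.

Patient clearance = 0.68 × 110.0 = 74.80 L/h
At steady state, dose per interval replaces the amount cleared in that interval: D/τ = CL·Css.
D = CL × Css × τ = 74.80 × 9.98 × 8 = 5972 mg

5970 mg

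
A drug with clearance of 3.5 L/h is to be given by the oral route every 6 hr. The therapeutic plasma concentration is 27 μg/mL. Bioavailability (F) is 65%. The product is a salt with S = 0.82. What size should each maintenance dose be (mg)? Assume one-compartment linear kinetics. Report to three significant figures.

D = CL × Css × τ / F / S = 3.500 × 27 × 6 / 0.65 / 0.82 = 1064 mg

1060 mg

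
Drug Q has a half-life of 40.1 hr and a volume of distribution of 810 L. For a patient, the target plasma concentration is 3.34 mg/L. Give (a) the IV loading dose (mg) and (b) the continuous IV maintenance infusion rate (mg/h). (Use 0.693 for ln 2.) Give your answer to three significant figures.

LD = Vd × C = 810.0 × 3.34 = 2705 mg
CL = 0.693 × Vd / t½ = 0.693 × 810.0 / 40.1 = 14.00 L/h
Infusion rate = CL × Css = 14.00 × 3.34 = 46.76 mg/h

(a) 2710 mg; (b) 46.8 mg/h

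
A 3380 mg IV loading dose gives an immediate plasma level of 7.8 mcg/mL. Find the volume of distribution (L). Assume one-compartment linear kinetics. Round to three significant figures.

Immediately after an IV bolus, C₀ = Dose / Vd, so Vd = Dose / C₀.
Vd = 3380 / 7.8 = 433.3 L

433 L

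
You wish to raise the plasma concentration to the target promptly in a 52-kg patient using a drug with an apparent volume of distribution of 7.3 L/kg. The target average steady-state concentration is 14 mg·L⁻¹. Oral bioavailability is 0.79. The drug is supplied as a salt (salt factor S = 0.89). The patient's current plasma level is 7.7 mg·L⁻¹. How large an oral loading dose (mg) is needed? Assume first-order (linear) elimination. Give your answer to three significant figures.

3400 mg

Total Vd = 7.3 × 52 = 379.6 L
The loading dose fills Vd to the target concentration.
Concentration deficit ΔC = 14 − 7.7 = 6.300 mg/L
LD = Vd × ΔC / F / S = 379.6 × 6.300 / 0.79 / 0.89 = 3401 mg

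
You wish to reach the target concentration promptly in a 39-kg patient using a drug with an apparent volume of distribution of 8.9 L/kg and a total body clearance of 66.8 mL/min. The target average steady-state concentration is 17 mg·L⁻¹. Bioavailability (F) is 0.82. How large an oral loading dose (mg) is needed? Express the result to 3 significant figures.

Vd = 8.9 L/kg × 39 kg = 347.1 L
LD = Vd × C / F = 347.1 × 17.00 / 0.82 = 7196 mg

7200 mg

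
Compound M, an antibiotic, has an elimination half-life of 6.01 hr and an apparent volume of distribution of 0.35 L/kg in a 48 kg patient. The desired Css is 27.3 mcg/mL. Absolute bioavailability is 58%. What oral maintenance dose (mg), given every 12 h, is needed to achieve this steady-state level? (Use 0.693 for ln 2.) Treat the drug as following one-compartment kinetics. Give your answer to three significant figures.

1090 mg

Vd(total) = 48 kg × 0.35 L/kg = 16.80 L
CL = ln 2 · Vd / t½ = 0.693 × 16.80 / 6.01 = 1.937 L/h
D = CL × Css × τ / F = 1.937 × 27.3 × 12 / 0.58 = 1094 mg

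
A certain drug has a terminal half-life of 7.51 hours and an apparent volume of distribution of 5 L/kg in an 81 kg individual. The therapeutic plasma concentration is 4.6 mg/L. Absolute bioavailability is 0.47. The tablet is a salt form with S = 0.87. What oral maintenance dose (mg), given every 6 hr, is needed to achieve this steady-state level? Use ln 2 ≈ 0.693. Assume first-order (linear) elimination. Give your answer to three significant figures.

2520 mg

Vd = 5 L/kg × 81 kg = 405.0 L
CL = 0.693 × Vd / t½ = 0.693 × 405.0 / 7.51 = 37.37 L/h
D = CL × Css × τ / F / S = 37.37 × 4.6 × 6 / 0.47 / 0.87 = 2522 mg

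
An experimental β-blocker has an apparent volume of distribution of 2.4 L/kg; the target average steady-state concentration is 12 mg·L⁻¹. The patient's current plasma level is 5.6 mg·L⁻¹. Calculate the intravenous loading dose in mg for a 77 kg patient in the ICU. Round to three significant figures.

1180 mg

Total Vd = 2.4 × 77 = 184.8 L
Concentration deficit ΔC = 12 − 5.6 = 6.400 mg/L
LD = Vd × ΔC = 184.8 × 6.400 = 1183 mg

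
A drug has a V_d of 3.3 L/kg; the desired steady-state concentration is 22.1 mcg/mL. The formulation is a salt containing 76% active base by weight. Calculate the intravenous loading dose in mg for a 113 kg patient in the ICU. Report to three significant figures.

Vd(total) = 113 kg × 3.3 L/kg = 372.9 L
The loading dose fills Vd to the target concentration.
LD = Vd × C / S = 372.9 × 22.10 / 0.76 = 10840 mg

10800 mg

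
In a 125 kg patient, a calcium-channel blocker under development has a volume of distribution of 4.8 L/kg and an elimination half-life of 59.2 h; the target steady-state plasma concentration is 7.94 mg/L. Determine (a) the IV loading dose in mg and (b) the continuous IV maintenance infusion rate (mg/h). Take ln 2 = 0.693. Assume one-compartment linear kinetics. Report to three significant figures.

Vd = 4.8 L/kg × 125 kg = 600.0 L
LD = Vd × C = 600.0 × 7.94 = 4764 mg
CL = 0.693 × Vd / t½ = 0.693 × 600.0 / 59.2 = 7.024 L/h
Infusion rate = CL × Css = 7.024 × 7.94 = 55.77 mg/h

(a) 4760 mg; (b) 55.8 mg/h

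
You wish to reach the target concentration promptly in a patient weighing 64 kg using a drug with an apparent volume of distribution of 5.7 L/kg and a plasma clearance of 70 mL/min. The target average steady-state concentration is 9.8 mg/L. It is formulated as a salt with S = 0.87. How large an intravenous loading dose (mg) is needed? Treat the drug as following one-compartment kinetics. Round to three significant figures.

Vd = 5.7 L/kg × 64 kg = 364.8 L
LD is governed by Vd — clearance does not enter the loading-dose calculation.
LD = Vd × C / S = 364.8 × 9.800 / 0.87 = 4109 mg

4110 mg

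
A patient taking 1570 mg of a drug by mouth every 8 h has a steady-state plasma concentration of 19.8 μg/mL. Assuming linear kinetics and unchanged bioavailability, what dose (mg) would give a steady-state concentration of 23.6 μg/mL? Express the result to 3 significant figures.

With linear kinetics, Css is proportional to dose rate (D/τ) at fixed clearance.
D₂ = D₁ × (Css,target / Css,current) = 1570 × 23.6/19.8 = 1871 mg

1870 mg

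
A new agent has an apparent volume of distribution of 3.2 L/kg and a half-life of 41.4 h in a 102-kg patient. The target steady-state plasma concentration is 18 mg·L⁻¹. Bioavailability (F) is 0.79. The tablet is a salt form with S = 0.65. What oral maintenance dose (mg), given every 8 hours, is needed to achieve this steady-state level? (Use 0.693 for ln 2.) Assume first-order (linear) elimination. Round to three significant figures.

1530 mg

Vd = 3.2 L/kg × 102 kg = 326.4 L
CL = 0.693 × Vd / t½ = 0.693 × 326.4 / 41.4 = 5.464 L/h
D = CL × Css × τ / F / S = 5.464 × 18 × 8 / 0.79 / 0.65 = 1532 mg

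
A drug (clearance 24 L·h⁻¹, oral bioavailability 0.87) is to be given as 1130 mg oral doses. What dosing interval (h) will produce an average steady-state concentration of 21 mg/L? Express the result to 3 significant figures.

F·D/τ = CL·Css → τ = F·D / (CL·Css).
τ = 0.87 × 1130 / (24 × 21) = 1.951 h

1.95 h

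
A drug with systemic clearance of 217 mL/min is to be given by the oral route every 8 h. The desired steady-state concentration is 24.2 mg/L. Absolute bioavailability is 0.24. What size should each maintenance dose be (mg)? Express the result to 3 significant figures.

CL = 217 mL/min × 60/1000 = 13.02 L/h
D = CL × Css × τ / F = 13.02 × 24.2 × 8 / 0.24 = 10500 mg

10500 mg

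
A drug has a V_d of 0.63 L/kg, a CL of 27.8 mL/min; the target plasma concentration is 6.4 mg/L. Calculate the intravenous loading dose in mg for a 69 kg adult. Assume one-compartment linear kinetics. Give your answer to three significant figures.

278 mg

Vd(total) = 69 kg × 0.63 L/kg = 43.47 L
LD = Vd × C = 43.47 × 6.400 = 278.2 mg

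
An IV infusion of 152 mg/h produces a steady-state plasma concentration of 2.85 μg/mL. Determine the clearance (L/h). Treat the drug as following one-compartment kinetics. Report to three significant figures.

53.3 L/h

At steady state, infusion rate = CL × Css, so CL = rate / Css.
CL = 152 / 2.85 = 53.33 L/h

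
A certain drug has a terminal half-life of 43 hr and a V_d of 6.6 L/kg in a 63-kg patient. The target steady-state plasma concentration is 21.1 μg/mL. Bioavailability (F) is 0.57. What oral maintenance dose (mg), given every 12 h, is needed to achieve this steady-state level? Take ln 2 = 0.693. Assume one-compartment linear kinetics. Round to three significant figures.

Vd = 6.6 L/kg × 63 kg = 415.8 L
CL = 0.693 × Vd / t½ = 0.693 × 415.8 / 43 = 6.701 L/h
D = CL × Css × τ / F = 6.701 × 21.1 × 12 / 0.57 = 2977 mg

2980 mg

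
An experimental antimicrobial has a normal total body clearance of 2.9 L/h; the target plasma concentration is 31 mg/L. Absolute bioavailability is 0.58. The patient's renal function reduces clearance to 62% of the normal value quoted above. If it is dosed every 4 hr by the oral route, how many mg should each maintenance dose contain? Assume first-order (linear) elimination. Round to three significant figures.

Patient clearance = 0.62 × 2.900 = 1.798 L/h
D = CL × Css × τ / F = 1.798 × 31 × 4 / 0.58 = 384.4 mg

384 mg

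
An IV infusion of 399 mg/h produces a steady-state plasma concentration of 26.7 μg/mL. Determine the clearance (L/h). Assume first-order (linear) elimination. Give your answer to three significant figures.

At steady state, infusion rate = CL × Css, so CL = rate / Css.
CL = 399 / 26.7 = 14.94 L/h

14.9 L/h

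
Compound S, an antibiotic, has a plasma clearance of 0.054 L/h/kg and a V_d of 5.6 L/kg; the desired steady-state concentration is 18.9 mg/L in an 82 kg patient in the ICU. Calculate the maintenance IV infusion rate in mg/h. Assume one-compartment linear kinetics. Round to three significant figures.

CL = 0.054 L/h/kg × 82 kg = 4.428 L/h
Rate = CL × Css = 4.428 × 18.9 = 83.69 mg/h

83.7 mg/h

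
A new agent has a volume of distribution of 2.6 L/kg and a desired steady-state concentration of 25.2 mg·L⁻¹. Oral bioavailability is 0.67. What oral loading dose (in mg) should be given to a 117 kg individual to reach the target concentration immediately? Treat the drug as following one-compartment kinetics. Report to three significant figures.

11400 mg

Vd(total) = 117 kg × 2.6 L/kg = 304.2 L
The loading dose fills Vd to the target concentration.
LD = Vd × C / F = 304.2 × 25.20 / 0.67 = 11440 mg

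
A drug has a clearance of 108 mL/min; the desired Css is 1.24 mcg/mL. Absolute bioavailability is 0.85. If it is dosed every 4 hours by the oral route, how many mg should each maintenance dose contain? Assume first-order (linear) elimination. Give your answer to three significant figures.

CL = 108 mL/min × 60/1000 = 6.480 L/h
At steady state, dose per interval replaces the amount cleared in that interval: F·D/τ = CL·Css.
D = CL × Css × τ / F = 6.480 × 1.24 × 4 / 0.85 = 37.81 mg

37.8 mg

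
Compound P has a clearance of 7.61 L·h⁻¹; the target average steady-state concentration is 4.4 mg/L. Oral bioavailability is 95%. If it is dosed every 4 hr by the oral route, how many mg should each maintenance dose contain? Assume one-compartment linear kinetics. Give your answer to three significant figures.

141 mg

D = CL × Css × τ / F = 7.610 × 4.4 × 4 / 0.95 = 141.0 mg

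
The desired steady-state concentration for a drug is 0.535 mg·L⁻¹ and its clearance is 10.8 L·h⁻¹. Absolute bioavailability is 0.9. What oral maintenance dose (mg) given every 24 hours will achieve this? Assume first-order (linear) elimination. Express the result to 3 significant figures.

At steady state, dose per interval replaces the amount cleared in that interval: F·D/τ = CL·Css.
D = CL × Css × τ / F = 10.80 × 0.535 × 24 / 0.9 = 154.1 mg

154 mg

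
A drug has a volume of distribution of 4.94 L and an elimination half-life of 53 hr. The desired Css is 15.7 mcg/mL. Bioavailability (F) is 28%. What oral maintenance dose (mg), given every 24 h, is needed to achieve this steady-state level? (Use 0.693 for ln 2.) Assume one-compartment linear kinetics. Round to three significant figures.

86.9 mg

CL = 0.693 × Vd / t½ = 0.693 × 4.940 / 53 = 0.06459 L/h
D = CL × Css × τ / F = 0.06459 × 15.7 × 24 / 0.28 = 86.92 mg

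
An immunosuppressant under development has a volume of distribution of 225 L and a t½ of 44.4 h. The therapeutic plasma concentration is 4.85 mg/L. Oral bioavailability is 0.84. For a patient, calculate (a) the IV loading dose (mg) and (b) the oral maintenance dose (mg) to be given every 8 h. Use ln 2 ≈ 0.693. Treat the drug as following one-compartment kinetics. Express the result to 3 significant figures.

(a) 1090 mg; (b) 162 mg

LD = Vd × C = 225.0 × 4.85 = 1091 mg
CL = 0.693 × Vd / t½ = 0.693 × 225.0 / 44.4 = 3.512 L/h
D = CL × Css × τ / F = 3.512 × 4.85 × 8 / 0.84 = 162.2 mg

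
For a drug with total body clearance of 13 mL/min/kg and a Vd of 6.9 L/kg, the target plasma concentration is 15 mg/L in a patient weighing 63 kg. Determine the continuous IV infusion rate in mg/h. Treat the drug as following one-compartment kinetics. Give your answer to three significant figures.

737 mg/h

CL = 13 mL/min/kg × 63 kg = 819.0 mL/min = 819.0 × 60/1000 = 49.14 L/h
Infusion rate = CL · Css = 49.14 L/h × 15 mg/L = 737.1 mg/h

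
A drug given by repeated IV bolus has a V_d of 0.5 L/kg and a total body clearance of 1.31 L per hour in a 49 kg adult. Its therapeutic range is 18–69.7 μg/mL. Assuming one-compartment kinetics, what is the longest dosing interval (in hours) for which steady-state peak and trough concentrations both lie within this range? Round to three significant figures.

25.3 h

Vd(total) = 49 kg × 0.5 L/kg = 24.50 L
k = CL / Vd = 1.310 / 24.50 = 0.05347 h⁻¹
Between IV bolus doses, concentration decays as C = C₀·e^(−kτ), so C_peak/C_trough = e^(kτ).
τ_max = ln(C_peak/C_trough) / k = ln(69.7/18) / 0.05347 = 1.354 / 0.05347 = 25.32 h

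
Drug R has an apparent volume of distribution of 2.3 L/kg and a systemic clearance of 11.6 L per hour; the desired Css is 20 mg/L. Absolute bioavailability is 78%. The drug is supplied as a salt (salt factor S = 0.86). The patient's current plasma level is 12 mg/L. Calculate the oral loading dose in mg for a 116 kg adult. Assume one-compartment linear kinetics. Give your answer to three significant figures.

3180 mg

Total Vd = 2.3 × 116 = 266.8 L
LD is governed by Vd — clearance does not enter the loading-dose calculation.
Concentration deficit ΔC = 20 − 12 = 8.000 mg/L
LD = Vd × ΔC / F / S = 266.8 × 8.000 / 0.78 / 0.86 = 3182 mg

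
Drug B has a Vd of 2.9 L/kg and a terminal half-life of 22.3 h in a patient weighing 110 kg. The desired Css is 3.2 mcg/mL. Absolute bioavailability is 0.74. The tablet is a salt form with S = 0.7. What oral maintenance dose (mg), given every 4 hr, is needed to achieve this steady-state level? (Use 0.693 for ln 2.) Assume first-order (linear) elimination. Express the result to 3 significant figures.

245 mg

Vd = 2.9 L/kg × 110 kg = 319.0 L
k = 0.693/22.3 = 0.03108 h⁻¹, so CL = k·Vd = 0.03108 × 319.0 = 9.915 L/h
D = CL × Css × τ / F / S = 9.915 × 3.2 × 4 / 0.74 / 0.7 = 245.0 mg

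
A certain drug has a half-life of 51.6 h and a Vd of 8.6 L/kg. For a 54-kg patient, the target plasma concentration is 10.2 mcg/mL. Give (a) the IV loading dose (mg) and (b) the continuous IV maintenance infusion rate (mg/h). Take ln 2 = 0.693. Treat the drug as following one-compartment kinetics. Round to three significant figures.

Vd = 8.6 L/kg × 54 kg = 464.4 L
LD = Vd × C = 464.4 × 10.2 = 4737 mg
CL = 0.693 × Vd / t½ = 0.693 × 464.4 / 51.6 = 6.237 L/h
Infusion rate = CL × Css = 6.237 × 10.2 = 63.62 mg/h

(a) 4740 mg; (b) 63.6 mg/h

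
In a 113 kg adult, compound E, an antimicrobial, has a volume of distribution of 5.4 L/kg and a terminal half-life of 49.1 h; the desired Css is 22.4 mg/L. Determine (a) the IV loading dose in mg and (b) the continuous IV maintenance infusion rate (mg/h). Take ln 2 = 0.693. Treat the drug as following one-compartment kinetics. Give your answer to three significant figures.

(a) 13700 mg; (b) 193 mg/h

Vd(total) = 113 kg × 5.4 L/kg = 610.2 L
LD = Vd × C = 610.2 × 22.4 = 13670 mg
CL = 0.693 × Vd / t½ = 0.693 × 610.2 / 49.1 = 8.612 L/h
Infusion rate = CL × Css = 8.612 × 22.4 = 192.9 mg/h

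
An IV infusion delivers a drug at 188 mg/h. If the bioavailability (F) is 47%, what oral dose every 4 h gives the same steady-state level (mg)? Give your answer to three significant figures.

To maintain the same Css, the systemic dosing rate must be unchanged: F·D/τ = infusion rate.
D = rate × τ / F = 188 × 4 / 0.47 = 1600 mg

1600 mg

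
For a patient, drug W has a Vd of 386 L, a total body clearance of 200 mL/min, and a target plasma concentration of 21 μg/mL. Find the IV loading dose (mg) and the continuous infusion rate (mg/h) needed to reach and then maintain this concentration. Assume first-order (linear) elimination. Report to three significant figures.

(a) 8110 mg; (b) 252 mg/h

LD = Vd · C_target = 386.0 × 21 = 8106 mg
CL = 200 mL/min = 200 × 0.06 = 12.00 L/h
Maintenance: replace elimination → rate = CL × Css = 12.00 × 21 = 252.0 mg/h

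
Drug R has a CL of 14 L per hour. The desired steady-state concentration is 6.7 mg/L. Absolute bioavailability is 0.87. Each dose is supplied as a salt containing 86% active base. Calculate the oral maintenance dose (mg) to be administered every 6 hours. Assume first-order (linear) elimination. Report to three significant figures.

752 mg

D = CL × Css × τ / F / S = 14.00 × 6.7 × 6 / 0.87 / 0.86 = 752.2 mg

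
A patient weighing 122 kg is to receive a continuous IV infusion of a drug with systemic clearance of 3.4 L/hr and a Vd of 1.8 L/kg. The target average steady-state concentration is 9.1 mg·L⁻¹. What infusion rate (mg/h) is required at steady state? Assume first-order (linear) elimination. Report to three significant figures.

R₀ = 3.400 × 9.1 = 30.94 mg/h

30.9 mg/h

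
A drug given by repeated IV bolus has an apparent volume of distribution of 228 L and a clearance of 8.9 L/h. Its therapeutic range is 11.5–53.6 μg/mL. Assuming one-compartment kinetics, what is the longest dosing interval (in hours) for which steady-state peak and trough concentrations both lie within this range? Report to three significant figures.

39.4 h

k = CL / Vd = 8.900 / 228.0 = 0.03904 h⁻¹
Between IV bolus doses, concentration decays as C = C₀·e^(−kτ), so C_peak/C_trough = e^(kτ).
τ_max = ln(C_peak/C_trough) / k = ln(53.6/11.5) / 0.03904 = 1.539 / 0.03904 = 39.42 h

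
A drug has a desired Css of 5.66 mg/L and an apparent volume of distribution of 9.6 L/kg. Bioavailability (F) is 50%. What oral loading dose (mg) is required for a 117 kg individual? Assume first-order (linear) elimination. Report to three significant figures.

Vd(total) = 117 kg × 9.6 L/kg = 1123 L
The loading dose fills Vd to the target concentration.
LD = Vd × C / F = 1123 × 5.660 / 0.5 = 12710 mg

12700 mg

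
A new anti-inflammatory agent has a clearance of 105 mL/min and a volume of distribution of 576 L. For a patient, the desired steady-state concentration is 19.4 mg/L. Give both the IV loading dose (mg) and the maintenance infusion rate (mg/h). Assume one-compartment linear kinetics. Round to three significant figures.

(a) 11200 mg; (b) 122 mg/h

Loading: fill Vd to C_target → 576.0 L × 19.4 mg/L = 11170 mg
CL = 105 mL/min × 60/1000 = 6.300 L/h
Maintenance: replace elimination → rate = CL × Css = 6.300 × 19.4 = 122.2 mg/h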